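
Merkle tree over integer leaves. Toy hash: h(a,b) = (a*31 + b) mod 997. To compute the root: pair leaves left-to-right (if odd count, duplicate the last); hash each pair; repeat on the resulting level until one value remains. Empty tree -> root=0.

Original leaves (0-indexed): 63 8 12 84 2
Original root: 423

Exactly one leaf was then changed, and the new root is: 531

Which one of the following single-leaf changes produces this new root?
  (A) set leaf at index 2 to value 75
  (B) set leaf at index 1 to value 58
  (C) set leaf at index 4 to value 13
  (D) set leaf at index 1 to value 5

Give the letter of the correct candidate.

Answer: D

Derivation:
Original leaves: [63, 8, 12, 84, 2]
Target new root: 531
Try each candidate change and compute the resulting root:
Candidate A: set leaf[2] = 75 -> leaves = [63, 8, 75, 84, 2]
  L0: [63, 8, 75, 84, 2]
  L1: h(63,8)=(63*31+8)%997=964 h(75,84)=(75*31+84)%997=415 h(2,2)=(2*31+2)%997=64 -> [964, 415, 64]
  L2: h(964,415)=(964*31+415)%997=389 h(64,64)=(64*31+64)%997=54 -> [389, 54]
  L3: h(389,54)=(389*31+54)%997=149 -> [149]
  root = 149 != target 531
Candidate B: set leaf[1] = 58 -> leaves = [63, 58, 12, 84, 2]
  L0: [63, 58, 12, 84, 2]
  L1: h(63,58)=(63*31+58)%997=17 h(12,84)=(12*31+84)%997=456 h(2,2)=(2*31+2)%997=64 -> [17, 456, 64]
  L2: h(17,456)=(17*31+456)%997=983 h(64,64)=(64*31+64)%997=54 -> [983, 54]
  L3: h(983,54)=(983*31+54)%997=617 -> [617]
  root = 617 != target 531
Candidate C: set leaf[4] = 13 -> leaves = [63, 8, 12, 84, 13]
  L0: [63, 8, 12, 84, 13]
  L1: h(63,8)=(63*31+8)%997=964 h(12,84)=(12*31+84)%997=456 h(13,13)=(13*31+13)%997=416 -> [964, 456, 416]
  L2: h(964,456)=(964*31+456)%997=430 h(416,416)=(416*31+416)%997=351 -> [430, 351]
  L3: h(430,351)=(430*31+351)%997=720 -> [720]
  root = 720 != target 531
Candidate D: set leaf[1] = 5 -> leaves = [63, 5, 12, 84, 2]
  L0: [63, 5, 12, 84, 2]
  L1: h(63,5)=(63*31+5)%997=961 h(12,84)=(12*31+84)%997=456 h(2,2)=(2*31+2)%997=64 -> [961, 456, 64]
  L2: h(961,456)=(961*31+456)%997=337 h(64,64)=(64*31+64)%997=54 -> [337, 54]
  L3: h(337,54)=(337*31+54)%997=531 -> [531]
  root = 531 == target 531  ** MATCH **
Candidate D produces the target root.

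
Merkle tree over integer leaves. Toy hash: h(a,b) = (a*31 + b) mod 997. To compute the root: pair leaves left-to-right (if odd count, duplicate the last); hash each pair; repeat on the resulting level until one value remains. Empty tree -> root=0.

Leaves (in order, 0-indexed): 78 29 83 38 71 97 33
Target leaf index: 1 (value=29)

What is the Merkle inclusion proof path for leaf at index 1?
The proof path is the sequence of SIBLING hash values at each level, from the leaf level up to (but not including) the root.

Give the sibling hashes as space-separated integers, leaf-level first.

L0 (leaves): [78, 29, 83, 38, 71, 97, 33], target index=1
L1: h(78,29)=(78*31+29)%997=453 [pair 0] h(83,38)=(83*31+38)%997=617 [pair 1] h(71,97)=(71*31+97)%997=304 [pair 2] h(33,33)=(33*31+33)%997=59 [pair 3] -> [453, 617, 304, 59]
  Sibling for proof at L0: 78
L2: h(453,617)=(453*31+617)%997=702 [pair 0] h(304,59)=(304*31+59)%997=510 [pair 1] -> [702, 510]
  Sibling for proof at L1: 617
L3: h(702,510)=(702*31+510)%997=338 [pair 0] -> [338]
  Sibling for proof at L2: 510
Root: 338
Proof path (sibling hashes from leaf to root): [78, 617, 510]

Answer: 78 617 510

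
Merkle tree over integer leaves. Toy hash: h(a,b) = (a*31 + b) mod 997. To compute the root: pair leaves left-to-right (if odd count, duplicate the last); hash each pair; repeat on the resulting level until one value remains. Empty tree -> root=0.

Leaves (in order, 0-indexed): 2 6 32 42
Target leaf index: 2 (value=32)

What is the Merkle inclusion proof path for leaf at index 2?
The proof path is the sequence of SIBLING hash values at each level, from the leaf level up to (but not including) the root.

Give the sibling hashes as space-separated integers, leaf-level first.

Answer: 42 68

Derivation:
L0 (leaves): [2, 6, 32, 42], target index=2
L1: h(2,6)=(2*31+6)%997=68 [pair 0] h(32,42)=(32*31+42)%997=37 [pair 1] -> [68, 37]
  Sibling for proof at L0: 42
L2: h(68,37)=(68*31+37)%997=151 [pair 0] -> [151]
  Sibling for proof at L1: 68
Root: 151
Proof path (sibling hashes from leaf to root): [42, 68]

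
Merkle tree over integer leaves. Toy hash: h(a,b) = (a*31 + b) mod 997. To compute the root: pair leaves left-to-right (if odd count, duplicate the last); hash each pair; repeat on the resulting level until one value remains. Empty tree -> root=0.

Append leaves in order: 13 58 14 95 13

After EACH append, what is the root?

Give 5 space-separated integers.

After append 13 (leaves=[13]):
  L0: [13]
  root=13
After append 58 (leaves=[13, 58]):
  L0: [13, 58]
  L1: h(13,58)=(13*31+58)%997=461 -> [461]
  root=461
After append 14 (leaves=[13, 58, 14]):
  L0: [13, 58, 14]
  L1: h(13,58)=(13*31+58)%997=461 h(14,14)=(14*31+14)%997=448 -> [461, 448]
  L2: h(461,448)=(461*31+448)%997=781 -> [781]
  root=781
After append 95 (leaves=[13, 58, 14, 95]):
  L0: [13, 58, 14, 95]
  L1: h(13,58)=(13*31+58)%997=461 h(14,95)=(14*31+95)%997=529 -> [461, 529]
  L2: h(461,529)=(461*31+529)%997=862 -> [862]
  root=862
After append 13 (leaves=[13, 58, 14, 95, 13]):
  L0: [13, 58, 14, 95, 13]
  L1: h(13,58)=(13*31+58)%997=461 h(14,95)=(14*31+95)%997=529 h(13,13)=(13*31+13)%997=416 -> [461, 529, 416]
  L2: h(461,529)=(461*31+529)%997=862 h(416,416)=(416*31+416)%997=351 -> [862, 351]
  L3: h(862,351)=(862*31+351)%997=154 -> [154]
  root=154

Answer: 13 461 781 862 154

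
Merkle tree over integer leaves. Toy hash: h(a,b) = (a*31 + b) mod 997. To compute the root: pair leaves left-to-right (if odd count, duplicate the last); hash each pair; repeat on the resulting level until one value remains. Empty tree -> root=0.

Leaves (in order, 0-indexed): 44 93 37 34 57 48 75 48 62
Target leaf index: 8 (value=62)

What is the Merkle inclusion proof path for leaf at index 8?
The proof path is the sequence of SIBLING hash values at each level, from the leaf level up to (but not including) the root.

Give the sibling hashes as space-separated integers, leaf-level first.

Answer: 62 987 677 923

Derivation:
L0 (leaves): [44, 93, 37, 34, 57, 48, 75, 48, 62], target index=8
L1: h(44,93)=(44*31+93)%997=460 [pair 0] h(37,34)=(37*31+34)%997=184 [pair 1] h(57,48)=(57*31+48)%997=818 [pair 2] h(75,48)=(75*31+48)%997=379 [pair 3] h(62,62)=(62*31+62)%997=987 [pair 4] -> [460, 184, 818, 379, 987]
  Sibling for proof at L0: 62
L2: h(460,184)=(460*31+184)%997=486 [pair 0] h(818,379)=(818*31+379)%997=812 [pair 1] h(987,987)=(987*31+987)%997=677 [pair 2] -> [486, 812, 677]
  Sibling for proof at L1: 987
L3: h(486,812)=(486*31+812)%997=923 [pair 0] h(677,677)=(677*31+677)%997=727 [pair 1] -> [923, 727]
  Sibling for proof at L2: 677
L4: h(923,727)=(923*31+727)%997=427 [pair 0] -> [427]
  Sibling for proof at L3: 923
Root: 427
Proof path (sibling hashes from leaf to root): [62, 987, 677, 923]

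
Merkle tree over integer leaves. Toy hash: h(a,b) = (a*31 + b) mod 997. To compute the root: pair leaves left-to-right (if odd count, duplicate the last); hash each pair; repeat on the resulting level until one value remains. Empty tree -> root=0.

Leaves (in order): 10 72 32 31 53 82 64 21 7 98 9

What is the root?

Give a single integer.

Answer: 185

Derivation:
L0: [10, 72, 32, 31, 53, 82, 64, 21, 7, 98, 9]
L1: h(10,72)=(10*31+72)%997=382 h(32,31)=(32*31+31)%997=26 h(53,82)=(53*31+82)%997=728 h(64,21)=(64*31+21)%997=11 h(7,98)=(7*31+98)%997=315 h(9,9)=(9*31+9)%997=288 -> [382, 26, 728, 11, 315, 288]
L2: h(382,26)=(382*31+26)%997=901 h(728,11)=(728*31+11)%997=645 h(315,288)=(315*31+288)%997=83 -> [901, 645, 83]
L3: h(901,645)=(901*31+645)%997=660 h(83,83)=(83*31+83)%997=662 -> [660, 662]
L4: h(660,662)=(660*31+662)%997=185 -> [185]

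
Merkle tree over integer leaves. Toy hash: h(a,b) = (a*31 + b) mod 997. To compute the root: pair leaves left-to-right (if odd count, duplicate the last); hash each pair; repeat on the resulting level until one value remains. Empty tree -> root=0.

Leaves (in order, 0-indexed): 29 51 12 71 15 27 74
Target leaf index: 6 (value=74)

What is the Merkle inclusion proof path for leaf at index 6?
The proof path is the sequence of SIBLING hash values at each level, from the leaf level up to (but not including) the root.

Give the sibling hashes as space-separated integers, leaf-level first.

Answer: 74 492 980

Derivation:
L0 (leaves): [29, 51, 12, 71, 15, 27, 74], target index=6
L1: h(29,51)=(29*31+51)%997=950 [pair 0] h(12,71)=(12*31+71)%997=443 [pair 1] h(15,27)=(15*31+27)%997=492 [pair 2] h(74,74)=(74*31+74)%997=374 [pair 3] -> [950, 443, 492, 374]
  Sibling for proof at L0: 74
L2: h(950,443)=(950*31+443)%997=980 [pair 0] h(492,374)=(492*31+374)%997=671 [pair 1] -> [980, 671]
  Sibling for proof at L1: 492
L3: h(980,671)=(980*31+671)%997=144 [pair 0] -> [144]
  Sibling for proof at L2: 980
Root: 144
Proof path (sibling hashes from leaf to root): [74, 492, 980]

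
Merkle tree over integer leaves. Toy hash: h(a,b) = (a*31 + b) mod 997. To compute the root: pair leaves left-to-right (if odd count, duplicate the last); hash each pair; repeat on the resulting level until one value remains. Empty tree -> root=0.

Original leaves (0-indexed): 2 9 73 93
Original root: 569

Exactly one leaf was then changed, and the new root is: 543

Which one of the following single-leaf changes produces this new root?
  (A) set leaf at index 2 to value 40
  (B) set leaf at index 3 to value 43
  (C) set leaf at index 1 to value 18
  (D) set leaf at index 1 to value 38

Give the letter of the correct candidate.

Answer: A

Derivation:
Original leaves: [2, 9, 73, 93]
Target new root: 543
Try each candidate change and compute the resulting root:
Candidate A: set leaf[2] = 40 -> leaves = [2, 9, 40, 93]
  L0: [2, 9, 40, 93]
  L1: h(2,9)=(2*31+9)%997=71 h(40,93)=(40*31+93)%997=336 -> [71, 336]
  L2: h(71,336)=(71*31+336)%997=543 -> [543]
  root = 543 == target 543  ** MATCH **
Candidate B: set leaf[3] = 43 -> leaves = [2, 9, 73, 43]
  L0: [2, 9, 73, 43]
  L1: h(2,9)=(2*31+9)%997=71 h(73,43)=(73*31+43)%997=312 -> [71, 312]
  L2: h(71,312)=(71*31+312)%997=519 -> [519]
  root = 519 != target 543
Candidate C: set leaf[1] = 18 -> leaves = [2, 18, 73, 93]
  L0: [2, 18, 73, 93]
  L1: h(2,18)=(2*31+18)%997=80 h(73,93)=(73*31+93)%997=362 -> [80, 362]
  L2: h(80,362)=(80*31+362)%997=848 -> [848]
  root = 848 != target 543
Candidate D: set leaf[1] = 38 -> leaves = [2, 38, 73, 93]
  L0: [2, 38, 73, 93]
  L1: h(2,38)=(2*31+38)%997=100 h(73,93)=(73*31+93)%997=362 -> [100, 362]
  L2: h(100,362)=(100*31+362)%997=471 -> [471]
  root = 471 != target 543
Candidate A produces the target root.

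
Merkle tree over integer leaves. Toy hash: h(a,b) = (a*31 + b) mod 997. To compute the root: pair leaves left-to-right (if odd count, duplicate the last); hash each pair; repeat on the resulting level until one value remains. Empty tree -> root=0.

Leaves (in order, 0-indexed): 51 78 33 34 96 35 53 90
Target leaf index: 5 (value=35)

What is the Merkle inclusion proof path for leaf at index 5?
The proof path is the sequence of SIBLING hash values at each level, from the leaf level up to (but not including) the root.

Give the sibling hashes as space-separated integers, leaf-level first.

Answer: 96 736 642

Derivation:
L0 (leaves): [51, 78, 33, 34, 96, 35, 53, 90], target index=5
L1: h(51,78)=(51*31+78)%997=662 [pair 0] h(33,34)=(33*31+34)%997=60 [pair 1] h(96,35)=(96*31+35)%997=20 [pair 2] h(53,90)=(53*31+90)%997=736 [pair 3] -> [662, 60, 20, 736]
  Sibling for proof at L0: 96
L2: h(662,60)=(662*31+60)%997=642 [pair 0] h(20,736)=(20*31+736)%997=359 [pair 1] -> [642, 359]
  Sibling for proof at L1: 736
L3: h(642,359)=(642*31+359)%997=321 [pair 0] -> [321]
  Sibling for proof at L2: 642
Root: 321
Proof path (sibling hashes from leaf to root): [96, 736, 642]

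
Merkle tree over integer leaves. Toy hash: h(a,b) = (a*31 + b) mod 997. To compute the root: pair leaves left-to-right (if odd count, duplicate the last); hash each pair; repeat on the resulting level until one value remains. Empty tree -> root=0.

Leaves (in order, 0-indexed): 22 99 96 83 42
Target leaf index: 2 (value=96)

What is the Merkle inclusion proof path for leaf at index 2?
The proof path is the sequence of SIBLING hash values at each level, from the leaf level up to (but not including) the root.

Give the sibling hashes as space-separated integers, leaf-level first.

L0 (leaves): [22, 99, 96, 83, 42], target index=2
L1: h(22,99)=(22*31+99)%997=781 [pair 0] h(96,83)=(96*31+83)%997=68 [pair 1] h(42,42)=(42*31+42)%997=347 [pair 2] -> [781, 68, 347]
  Sibling for proof at L0: 83
L2: h(781,68)=(781*31+68)%997=351 [pair 0] h(347,347)=(347*31+347)%997=137 [pair 1] -> [351, 137]
  Sibling for proof at L1: 781
L3: h(351,137)=(351*31+137)%997=51 [pair 0] -> [51]
  Sibling for proof at L2: 137
Root: 51
Proof path (sibling hashes from leaf to root): [83, 781, 137]

Answer: 83 781 137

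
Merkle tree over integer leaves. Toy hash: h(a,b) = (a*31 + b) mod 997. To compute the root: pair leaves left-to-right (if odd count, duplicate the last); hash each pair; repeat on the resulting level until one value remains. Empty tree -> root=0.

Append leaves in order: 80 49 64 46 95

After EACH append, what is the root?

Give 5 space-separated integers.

After append 80 (leaves=[80]):
  L0: [80]
  root=80
After append 49 (leaves=[80, 49]):
  L0: [80, 49]
  L1: h(80,49)=(80*31+49)%997=535 -> [535]
  root=535
After append 64 (leaves=[80, 49, 64]):
  L0: [80, 49, 64]
  L1: h(80,49)=(80*31+49)%997=535 h(64,64)=(64*31+64)%997=54 -> [535, 54]
  L2: h(535,54)=(535*31+54)%997=687 -> [687]
  root=687
After append 46 (leaves=[80, 49, 64, 46]):
  L0: [80, 49, 64, 46]
  L1: h(80,49)=(80*31+49)%997=535 h(64,46)=(64*31+46)%997=36 -> [535, 36]
  L2: h(535,36)=(535*31+36)%997=669 -> [669]
  root=669
After append 95 (leaves=[80, 49, 64, 46, 95]):
  L0: [80, 49, 64, 46, 95]
  L1: h(80,49)=(80*31+49)%997=535 h(64,46)=(64*31+46)%997=36 h(95,95)=(95*31+95)%997=49 -> [535, 36, 49]
  L2: h(535,36)=(535*31+36)%997=669 h(49,49)=(49*31+49)%997=571 -> [669, 571]
  L3: h(669,571)=(669*31+571)%997=373 -> [373]
  root=373

Answer: 80 535 687 669 373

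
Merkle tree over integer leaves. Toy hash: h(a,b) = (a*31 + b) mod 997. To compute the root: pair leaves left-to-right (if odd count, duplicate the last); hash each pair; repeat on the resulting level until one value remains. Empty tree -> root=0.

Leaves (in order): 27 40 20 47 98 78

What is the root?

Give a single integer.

L0: [27, 40, 20, 47, 98, 78]
L1: h(27,40)=(27*31+40)%997=877 h(20,47)=(20*31+47)%997=667 h(98,78)=(98*31+78)%997=125 -> [877, 667, 125]
L2: h(877,667)=(877*31+667)%997=935 h(125,125)=(125*31+125)%997=12 -> [935, 12]
L3: h(935,12)=(935*31+12)%997=84 -> [84]

Answer: 84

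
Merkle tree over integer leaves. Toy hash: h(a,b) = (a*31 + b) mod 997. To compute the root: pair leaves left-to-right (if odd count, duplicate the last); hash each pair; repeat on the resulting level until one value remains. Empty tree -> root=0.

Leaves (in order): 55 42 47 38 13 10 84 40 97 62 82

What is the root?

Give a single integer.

Answer: 625

Derivation:
L0: [55, 42, 47, 38, 13, 10, 84, 40, 97, 62, 82]
L1: h(55,42)=(55*31+42)%997=750 h(47,38)=(47*31+38)%997=498 h(13,10)=(13*31+10)%997=413 h(84,40)=(84*31+40)%997=650 h(97,62)=(97*31+62)%997=78 h(82,82)=(82*31+82)%997=630 -> [750, 498, 413, 650, 78, 630]
L2: h(750,498)=(750*31+498)%997=817 h(413,650)=(413*31+650)%997=492 h(78,630)=(78*31+630)%997=57 -> [817, 492, 57]
L3: h(817,492)=(817*31+492)%997=894 h(57,57)=(57*31+57)%997=827 -> [894, 827]
L4: h(894,827)=(894*31+827)%997=625 -> [625]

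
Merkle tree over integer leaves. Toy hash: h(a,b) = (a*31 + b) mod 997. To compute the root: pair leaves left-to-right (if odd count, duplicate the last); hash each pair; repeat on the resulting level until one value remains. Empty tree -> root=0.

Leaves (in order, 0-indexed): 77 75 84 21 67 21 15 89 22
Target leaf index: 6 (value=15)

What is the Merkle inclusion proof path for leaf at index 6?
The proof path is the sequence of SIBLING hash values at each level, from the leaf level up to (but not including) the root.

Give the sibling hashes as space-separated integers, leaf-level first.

Answer: 89 104 184 65

Derivation:
L0 (leaves): [77, 75, 84, 21, 67, 21, 15, 89, 22], target index=6
L1: h(77,75)=(77*31+75)%997=468 [pair 0] h(84,21)=(84*31+21)%997=631 [pair 1] h(67,21)=(67*31+21)%997=104 [pair 2] h(15,89)=(15*31+89)%997=554 [pair 3] h(22,22)=(22*31+22)%997=704 [pair 4] -> [468, 631, 104, 554, 704]
  Sibling for proof at L0: 89
L2: h(468,631)=(468*31+631)%997=184 [pair 0] h(104,554)=(104*31+554)%997=787 [pair 1] h(704,704)=(704*31+704)%997=594 [pair 2] -> [184, 787, 594]
  Sibling for proof at L1: 104
L3: h(184,787)=(184*31+787)%997=509 [pair 0] h(594,594)=(594*31+594)%997=65 [pair 1] -> [509, 65]
  Sibling for proof at L2: 184
L4: h(509,65)=(509*31+65)%997=889 [pair 0] -> [889]
  Sibling for proof at L3: 65
Root: 889
Proof path (sibling hashes from leaf to root): [89, 104, 184, 65]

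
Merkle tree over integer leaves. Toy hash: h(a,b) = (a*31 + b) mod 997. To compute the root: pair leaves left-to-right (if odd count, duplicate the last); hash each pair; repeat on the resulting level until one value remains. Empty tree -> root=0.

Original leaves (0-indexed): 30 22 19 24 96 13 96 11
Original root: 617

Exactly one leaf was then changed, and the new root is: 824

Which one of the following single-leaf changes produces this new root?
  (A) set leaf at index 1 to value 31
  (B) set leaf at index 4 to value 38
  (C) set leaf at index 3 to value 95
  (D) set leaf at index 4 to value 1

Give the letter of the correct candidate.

Original leaves: [30, 22, 19, 24, 96, 13, 96, 11]
Target new root: 824
Try each candidate change and compute the resulting root:
Candidate A: set leaf[1] = 31 -> leaves = [30, 31, 19, 24, 96, 13, 96, 11]
  L0: [30, 31, 19, 24, 96, 13, 96, 11]
  L1: h(30,31)=(30*31+31)%997=961 h(19,24)=(19*31+24)%997=613 h(96,13)=(96*31+13)%997=995 h(96,11)=(96*31+11)%997=993 -> [961, 613, 995, 993]
  L2: h(961,613)=(961*31+613)%997=494 h(995,993)=(995*31+993)%997=931 -> [494, 931]
  L3: h(494,931)=(494*31+931)%997=293 -> [293]
  root = 293 != target 824
Candidate B: set leaf[4] = 38 -> leaves = [30, 22, 19, 24, 38, 13, 96, 11]
  L0: [30, 22, 19, 24, 38, 13, 96, 11]
  L1: h(30,22)=(30*31+22)%997=952 h(19,24)=(19*31+24)%997=613 h(38,13)=(38*31+13)%997=194 h(96,11)=(96*31+11)%997=993 -> [952, 613, 194, 993]
  L2: h(952,613)=(952*31+613)%997=215 h(194,993)=(194*31+993)%997=28 -> [215, 28]
  L3: h(215,28)=(215*31+28)%997=711 -> [711]
  root = 711 != target 824
Candidate C: set leaf[3] = 95 -> leaves = [30, 22, 19, 95, 96, 13, 96, 11]
  L0: [30, 22, 19, 95, 96, 13, 96, 11]
  L1: h(30,22)=(30*31+22)%997=952 h(19,95)=(19*31+95)%997=684 h(96,13)=(96*31+13)%997=995 h(96,11)=(96*31+11)%997=993 -> [952, 684, 995, 993]
  L2: h(952,684)=(952*31+684)%997=286 h(995,993)=(995*31+993)%997=931 -> [286, 931]
  L3: h(286,931)=(286*31+931)%997=824 -> [824]
  root = 824 == target 824  ** MATCH **
Candidate D: set leaf[4] = 1 -> leaves = [30, 22, 19, 24, 1, 13, 96, 11]
  L0: [30, 22, 19, 24, 1, 13, 96, 11]
  L1: h(30,22)=(30*31+22)%997=952 h(19,24)=(19*31+24)%997=613 h(1,13)=(1*31+13)%997=44 h(96,11)=(96*31+11)%997=993 -> [952, 613, 44, 993]
  L2: h(952,613)=(952*31+613)%997=215 h(44,993)=(44*31+993)%997=363 -> [215, 363]
  L3: h(215,363)=(215*31+363)%997=49 -> [49]
  root = 49 != target 824
Candidate C produces the target root.

Answer: C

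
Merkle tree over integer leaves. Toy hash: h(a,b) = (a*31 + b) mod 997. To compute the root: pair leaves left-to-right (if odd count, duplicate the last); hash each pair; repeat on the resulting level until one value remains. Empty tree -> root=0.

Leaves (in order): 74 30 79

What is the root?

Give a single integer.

L0: [74, 30, 79]
L1: h(74,30)=(74*31+30)%997=330 h(79,79)=(79*31+79)%997=534 -> [330, 534]
L2: h(330,534)=(330*31+534)%997=794 -> [794]

Answer: 794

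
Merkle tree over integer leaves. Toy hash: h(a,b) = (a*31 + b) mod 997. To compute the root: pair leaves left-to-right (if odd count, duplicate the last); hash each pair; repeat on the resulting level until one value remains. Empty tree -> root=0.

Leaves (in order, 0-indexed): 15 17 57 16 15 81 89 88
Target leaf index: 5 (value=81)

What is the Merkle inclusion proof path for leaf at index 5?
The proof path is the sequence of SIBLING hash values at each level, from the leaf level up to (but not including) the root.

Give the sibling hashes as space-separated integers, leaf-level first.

L0 (leaves): [15, 17, 57, 16, 15, 81, 89, 88], target index=5
L1: h(15,17)=(15*31+17)%997=482 [pair 0] h(57,16)=(57*31+16)%997=786 [pair 1] h(15,81)=(15*31+81)%997=546 [pair 2] h(89,88)=(89*31+88)%997=853 [pair 3] -> [482, 786, 546, 853]
  Sibling for proof at L0: 15
L2: h(482,786)=(482*31+786)%997=773 [pair 0] h(546,853)=(546*31+853)%997=830 [pair 1] -> [773, 830]
  Sibling for proof at L1: 853
L3: h(773,830)=(773*31+830)%997=865 [pair 0] -> [865]
  Sibling for proof at L2: 773
Root: 865
Proof path (sibling hashes from leaf to root): [15, 853, 773]

Answer: 15 853 773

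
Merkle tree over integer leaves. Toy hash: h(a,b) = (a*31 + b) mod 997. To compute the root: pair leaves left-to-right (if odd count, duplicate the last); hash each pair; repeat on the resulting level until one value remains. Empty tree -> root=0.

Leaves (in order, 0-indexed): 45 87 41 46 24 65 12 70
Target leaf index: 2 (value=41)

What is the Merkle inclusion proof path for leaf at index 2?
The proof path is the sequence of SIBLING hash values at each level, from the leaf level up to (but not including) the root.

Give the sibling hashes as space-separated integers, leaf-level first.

Answer: 46 485 596

Derivation:
L0 (leaves): [45, 87, 41, 46, 24, 65, 12, 70], target index=2
L1: h(45,87)=(45*31+87)%997=485 [pair 0] h(41,46)=(41*31+46)%997=320 [pair 1] h(24,65)=(24*31+65)%997=809 [pair 2] h(12,70)=(12*31+70)%997=442 [pair 3] -> [485, 320, 809, 442]
  Sibling for proof at L0: 46
L2: h(485,320)=(485*31+320)%997=400 [pair 0] h(809,442)=(809*31+442)%997=596 [pair 1] -> [400, 596]
  Sibling for proof at L1: 485
L3: h(400,596)=(400*31+596)%997=35 [pair 0] -> [35]
  Sibling for proof at L2: 596
Root: 35
Proof path (sibling hashes from leaf to root): [46, 485, 596]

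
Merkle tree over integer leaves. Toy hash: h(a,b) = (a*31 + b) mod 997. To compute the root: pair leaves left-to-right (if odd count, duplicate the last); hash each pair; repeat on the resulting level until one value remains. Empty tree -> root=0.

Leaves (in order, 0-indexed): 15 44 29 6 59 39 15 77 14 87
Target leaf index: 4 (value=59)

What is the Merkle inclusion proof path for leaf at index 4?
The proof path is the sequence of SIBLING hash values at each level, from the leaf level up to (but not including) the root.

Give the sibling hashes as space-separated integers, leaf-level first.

L0 (leaves): [15, 44, 29, 6, 59, 39, 15, 77, 14, 87], target index=4
L1: h(15,44)=(15*31+44)%997=509 [pair 0] h(29,6)=(29*31+6)%997=905 [pair 1] h(59,39)=(59*31+39)%997=871 [pair 2] h(15,77)=(15*31+77)%997=542 [pair 3] h(14,87)=(14*31+87)%997=521 [pair 4] -> [509, 905, 871, 542, 521]
  Sibling for proof at L0: 39
L2: h(509,905)=(509*31+905)%997=732 [pair 0] h(871,542)=(871*31+542)%997=624 [pair 1] h(521,521)=(521*31+521)%997=720 [pair 2] -> [732, 624, 720]
  Sibling for proof at L1: 542
L3: h(732,624)=(732*31+624)%997=385 [pair 0] h(720,720)=(720*31+720)%997=109 [pair 1] -> [385, 109]
  Sibling for proof at L2: 732
L4: h(385,109)=(385*31+109)%997=80 [pair 0] -> [80]
  Sibling for proof at L3: 109
Root: 80
Proof path (sibling hashes from leaf to root): [39, 542, 732, 109]

Answer: 39 542 732 109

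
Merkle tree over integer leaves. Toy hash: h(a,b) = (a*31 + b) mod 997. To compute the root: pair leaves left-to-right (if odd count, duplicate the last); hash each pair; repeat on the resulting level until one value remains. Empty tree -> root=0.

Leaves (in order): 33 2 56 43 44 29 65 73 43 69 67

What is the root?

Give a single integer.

Answer: 826

Derivation:
L0: [33, 2, 56, 43, 44, 29, 65, 73, 43, 69, 67]
L1: h(33,2)=(33*31+2)%997=28 h(56,43)=(56*31+43)%997=782 h(44,29)=(44*31+29)%997=396 h(65,73)=(65*31+73)%997=94 h(43,69)=(43*31+69)%997=405 h(67,67)=(67*31+67)%997=150 -> [28, 782, 396, 94, 405, 150]
L2: h(28,782)=(28*31+782)%997=653 h(396,94)=(396*31+94)%997=406 h(405,150)=(405*31+150)%997=741 -> [653, 406, 741]
L3: h(653,406)=(653*31+406)%997=709 h(741,741)=(741*31+741)%997=781 -> [709, 781]
L4: h(709,781)=(709*31+781)%997=826 -> [826]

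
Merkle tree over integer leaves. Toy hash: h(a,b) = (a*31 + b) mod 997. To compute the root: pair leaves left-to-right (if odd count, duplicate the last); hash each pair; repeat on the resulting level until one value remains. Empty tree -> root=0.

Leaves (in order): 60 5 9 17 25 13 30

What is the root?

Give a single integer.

Answer: 325

Derivation:
L0: [60, 5, 9, 17, 25, 13, 30]
L1: h(60,5)=(60*31+5)%997=868 h(9,17)=(9*31+17)%997=296 h(25,13)=(25*31+13)%997=788 h(30,30)=(30*31+30)%997=960 -> [868, 296, 788, 960]
L2: h(868,296)=(868*31+296)%997=285 h(788,960)=(788*31+960)%997=463 -> [285, 463]
L3: h(285,463)=(285*31+463)%997=325 -> [325]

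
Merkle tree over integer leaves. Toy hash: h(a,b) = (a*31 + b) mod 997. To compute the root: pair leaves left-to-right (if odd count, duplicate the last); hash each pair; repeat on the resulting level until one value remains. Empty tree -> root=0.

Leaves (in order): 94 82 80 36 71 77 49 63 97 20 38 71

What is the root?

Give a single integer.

L0: [94, 82, 80, 36, 71, 77, 49, 63, 97, 20, 38, 71]
L1: h(94,82)=(94*31+82)%997=5 h(80,36)=(80*31+36)%997=522 h(71,77)=(71*31+77)%997=284 h(49,63)=(49*31+63)%997=585 h(97,20)=(97*31+20)%997=36 h(38,71)=(38*31+71)%997=252 -> [5, 522, 284, 585, 36, 252]
L2: h(5,522)=(5*31+522)%997=677 h(284,585)=(284*31+585)%997=416 h(36,252)=(36*31+252)%997=371 -> [677, 416, 371]
L3: h(677,416)=(677*31+416)%997=466 h(371,371)=(371*31+371)%997=905 -> [466, 905]
L4: h(466,905)=(466*31+905)%997=396 -> [396]

Answer: 396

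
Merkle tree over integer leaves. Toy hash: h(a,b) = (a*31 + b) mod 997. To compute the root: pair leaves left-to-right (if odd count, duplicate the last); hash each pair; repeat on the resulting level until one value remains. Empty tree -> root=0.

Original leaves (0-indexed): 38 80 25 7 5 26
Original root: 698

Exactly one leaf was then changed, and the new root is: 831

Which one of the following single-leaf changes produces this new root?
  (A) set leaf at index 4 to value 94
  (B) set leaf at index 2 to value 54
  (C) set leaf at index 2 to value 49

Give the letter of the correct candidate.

Original leaves: [38, 80, 25, 7, 5, 26]
Target new root: 831
Try each candidate change and compute the resulting root:
Candidate A: set leaf[4] = 94 -> leaves = [38, 80, 25, 7, 94, 26]
  L0: [38, 80, 25, 7, 94, 26]
  L1: h(38,80)=(38*31+80)%997=261 h(25,7)=(25*31+7)%997=782 h(94,26)=(94*31+26)%997=946 -> [261, 782, 946]
  L2: h(261,782)=(261*31+782)%997=897 h(946,946)=(946*31+946)%997=362 -> [897, 362]
  L3: h(897,362)=(897*31+362)%997=253 -> [253]
  root = 253 != target 831
Candidate B: set leaf[2] = 54 -> leaves = [38, 80, 54, 7, 5, 26]
  L0: [38, 80, 54, 7, 5, 26]
  L1: h(38,80)=(38*31+80)%997=261 h(54,7)=(54*31+7)%997=684 h(5,26)=(5*31+26)%997=181 -> [261, 684, 181]
  L2: h(261,684)=(261*31+684)%997=799 h(181,181)=(181*31+181)%997=807 -> [799, 807]
  L3: h(799,807)=(799*31+807)%997=651 -> [651]
  root = 651 != target 831
Candidate C: set leaf[2] = 49 -> leaves = [38, 80, 49, 7, 5, 26]
  L0: [38, 80, 49, 7, 5, 26]
  L1: h(38,80)=(38*31+80)%997=261 h(49,7)=(49*31+7)%997=529 h(5,26)=(5*31+26)%997=181 -> [261, 529, 181]
  L2: h(261,529)=(261*31+529)%997=644 h(181,181)=(181*31+181)%997=807 -> [644, 807]
  L3: h(644,807)=(644*31+807)%997=831 -> [831]
  root = 831 == target 831  ** MATCH **
Candidate C produces the target root.

Answer: C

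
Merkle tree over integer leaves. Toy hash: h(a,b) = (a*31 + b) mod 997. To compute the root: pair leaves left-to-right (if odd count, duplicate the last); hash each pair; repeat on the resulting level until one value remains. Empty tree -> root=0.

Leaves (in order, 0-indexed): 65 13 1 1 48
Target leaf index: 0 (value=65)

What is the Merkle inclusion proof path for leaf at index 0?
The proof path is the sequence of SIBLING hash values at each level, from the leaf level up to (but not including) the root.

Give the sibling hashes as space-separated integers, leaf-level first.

L0 (leaves): [65, 13, 1, 1, 48], target index=0
L1: h(65,13)=(65*31+13)%997=34 [pair 0] h(1,1)=(1*31+1)%997=32 [pair 1] h(48,48)=(48*31+48)%997=539 [pair 2] -> [34, 32, 539]
  Sibling for proof at L0: 13
L2: h(34,32)=(34*31+32)%997=89 [pair 0] h(539,539)=(539*31+539)%997=299 [pair 1] -> [89, 299]
  Sibling for proof at L1: 32
L3: h(89,299)=(89*31+299)%997=67 [pair 0] -> [67]
  Sibling for proof at L2: 299
Root: 67
Proof path (sibling hashes from leaf to root): [13, 32, 299]

Answer: 13 32 299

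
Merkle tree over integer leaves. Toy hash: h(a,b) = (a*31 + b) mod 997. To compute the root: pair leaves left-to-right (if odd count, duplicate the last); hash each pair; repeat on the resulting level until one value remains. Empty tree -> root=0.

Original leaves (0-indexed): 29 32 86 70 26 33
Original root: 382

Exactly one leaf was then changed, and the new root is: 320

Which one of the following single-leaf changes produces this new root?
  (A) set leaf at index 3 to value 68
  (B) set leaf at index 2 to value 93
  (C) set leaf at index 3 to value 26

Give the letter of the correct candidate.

Answer: A

Derivation:
Original leaves: [29, 32, 86, 70, 26, 33]
Target new root: 320
Try each candidate change and compute the resulting root:
Candidate A: set leaf[3] = 68 -> leaves = [29, 32, 86, 68, 26, 33]
  L0: [29, 32, 86, 68, 26, 33]
  L1: h(29,32)=(29*31+32)%997=931 h(86,68)=(86*31+68)%997=740 h(26,33)=(26*31+33)%997=839 -> [931, 740, 839]
  L2: h(931,740)=(931*31+740)%997=688 h(839,839)=(839*31+839)%997=926 -> [688, 926]
  L3: h(688,926)=(688*31+926)%997=320 -> [320]
  root = 320 == target 320  ** MATCH **
Candidate B: set leaf[2] = 93 -> leaves = [29, 32, 93, 70, 26, 33]
  L0: [29, 32, 93, 70, 26, 33]
  L1: h(29,32)=(29*31+32)%997=931 h(93,70)=(93*31+70)%997=959 h(26,33)=(26*31+33)%997=839 -> [931, 959, 839]
  L2: h(931,959)=(931*31+959)%997=907 h(839,839)=(839*31+839)%997=926 -> [907, 926]
  L3: h(907,926)=(907*31+926)%997=130 -> [130]
  root = 130 != target 320
Candidate C: set leaf[3] = 26 -> leaves = [29, 32, 86, 26, 26, 33]
  L0: [29, 32, 86, 26, 26, 33]
  L1: h(29,32)=(29*31+32)%997=931 h(86,26)=(86*31+26)%997=698 h(26,33)=(26*31+33)%997=839 -> [931, 698, 839]
  L2: h(931,698)=(931*31+698)%997=646 h(839,839)=(839*31+839)%997=926 -> [646, 926]
  L3: h(646,926)=(646*31+926)%997=15 -> [15]
  root = 15 != target 320
Candidate A produces the target root.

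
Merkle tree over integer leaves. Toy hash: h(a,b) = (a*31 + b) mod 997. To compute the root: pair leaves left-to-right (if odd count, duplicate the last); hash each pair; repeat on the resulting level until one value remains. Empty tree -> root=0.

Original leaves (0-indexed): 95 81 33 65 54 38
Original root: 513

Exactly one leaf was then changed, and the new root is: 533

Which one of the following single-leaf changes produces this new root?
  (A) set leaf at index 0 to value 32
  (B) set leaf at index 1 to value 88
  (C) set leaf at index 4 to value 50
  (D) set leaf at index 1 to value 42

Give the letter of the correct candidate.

Answer: C

Derivation:
Original leaves: [95, 81, 33, 65, 54, 38]
Target new root: 533
Try each candidate change and compute the resulting root:
Candidate A: set leaf[0] = 32 -> leaves = [32, 81, 33, 65, 54, 38]
  L0: [32, 81, 33, 65, 54, 38]
  L1: h(32,81)=(32*31+81)%997=76 h(33,65)=(33*31+65)%997=91 h(54,38)=(54*31+38)%997=715 -> [76, 91, 715]
  L2: h(76,91)=(76*31+91)%997=453 h(715,715)=(715*31+715)%997=946 -> [453, 946]
  L3: h(453,946)=(453*31+946)%997=34 -> [34]
  root = 34 != target 533
Candidate B: set leaf[1] = 88 -> leaves = [95, 88, 33, 65, 54, 38]
  L0: [95, 88, 33, 65, 54, 38]
  L1: h(95,88)=(95*31+88)%997=42 h(33,65)=(33*31+65)%997=91 h(54,38)=(54*31+38)%997=715 -> [42, 91, 715]
  L2: h(42,91)=(42*31+91)%997=396 h(715,715)=(715*31+715)%997=946 -> [396, 946]
  L3: h(396,946)=(396*31+946)%997=261 -> [261]
  root = 261 != target 533
Candidate C: set leaf[4] = 50 -> leaves = [95, 81, 33, 65, 50, 38]
  L0: [95, 81, 33, 65, 50, 38]
  L1: h(95,81)=(95*31+81)%997=35 h(33,65)=(33*31+65)%997=91 h(50,38)=(50*31+38)%997=591 -> [35, 91, 591]
  L2: h(35,91)=(35*31+91)%997=179 h(591,591)=(591*31+591)%997=966 -> [179, 966]
  L3: h(179,966)=(179*31+966)%997=533 -> [533]
  root = 533 == target 533  ** MATCH **
Candidate D: set leaf[1] = 42 -> leaves = [95, 42, 33, 65, 54, 38]
  L0: [95, 42, 33, 65, 54, 38]
  L1: h(95,42)=(95*31+42)%997=993 h(33,65)=(33*31+65)%997=91 h(54,38)=(54*31+38)%997=715 -> [993, 91, 715]
  L2: h(993,91)=(993*31+91)%997=964 h(715,715)=(715*31+715)%997=946 -> [964, 946]
  L3: h(964,946)=(964*31+946)%997=920 -> [920]
  root = 920 != target 533
Candidate C produces the target root.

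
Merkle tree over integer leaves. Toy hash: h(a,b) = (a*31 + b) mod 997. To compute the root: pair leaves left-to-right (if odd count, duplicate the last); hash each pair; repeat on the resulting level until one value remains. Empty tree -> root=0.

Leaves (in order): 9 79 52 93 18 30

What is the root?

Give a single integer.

Answer: 957

Derivation:
L0: [9, 79, 52, 93, 18, 30]
L1: h(9,79)=(9*31+79)%997=358 h(52,93)=(52*31+93)%997=708 h(18,30)=(18*31+30)%997=588 -> [358, 708, 588]
L2: h(358,708)=(358*31+708)%997=839 h(588,588)=(588*31+588)%997=870 -> [839, 870]
L3: h(839,870)=(839*31+870)%997=957 -> [957]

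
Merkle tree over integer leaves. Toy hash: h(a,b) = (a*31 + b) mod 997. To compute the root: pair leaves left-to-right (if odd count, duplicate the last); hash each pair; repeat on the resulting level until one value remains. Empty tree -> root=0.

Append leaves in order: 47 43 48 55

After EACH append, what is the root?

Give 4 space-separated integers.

Answer: 47 503 180 187

Derivation:
After append 47 (leaves=[47]):
  L0: [47]
  root=47
After append 43 (leaves=[47, 43]):
  L0: [47, 43]
  L1: h(47,43)=(47*31+43)%997=503 -> [503]
  root=503
After append 48 (leaves=[47, 43, 48]):
  L0: [47, 43, 48]
  L1: h(47,43)=(47*31+43)%997=503 h(48,48)=(48*31+48)%997=539 -> [503, 539]
  L2: h(503,539)=(503*31+539)%997=180 -> [180]
  root=180
After append 55 (leaves=[47, 43, 48, 55]):
  L0: [47, 43, 48, 55]
  L1: h(47,43)=(47*31+43)%997=503 h(48,55)=(48*31+55)%997=546 -> [503, 546]
  L2: h(503,546)=(503*31+546)%997=187 -> [187]
  root=187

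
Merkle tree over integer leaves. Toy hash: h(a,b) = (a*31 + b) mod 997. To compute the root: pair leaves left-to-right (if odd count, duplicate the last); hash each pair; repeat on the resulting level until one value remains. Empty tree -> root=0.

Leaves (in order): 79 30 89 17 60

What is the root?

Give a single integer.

Answer: 426

Derivation:
L0: [79, 30, 89, 17, 60]
L1: h(79,30)=(79*31+30)%997=485 h(89,17)=(89*31+17)%997=782 h(60,60)=(60*31+60)%997=923 -> [485, 782, 923]
L2: h(485,782)=(485*31+782)%997=862 h(923,923)=(923*31+923)%997=623 -> [862, 623]
L3: h(862,623)=(862*31+623)%997=426 -> [426]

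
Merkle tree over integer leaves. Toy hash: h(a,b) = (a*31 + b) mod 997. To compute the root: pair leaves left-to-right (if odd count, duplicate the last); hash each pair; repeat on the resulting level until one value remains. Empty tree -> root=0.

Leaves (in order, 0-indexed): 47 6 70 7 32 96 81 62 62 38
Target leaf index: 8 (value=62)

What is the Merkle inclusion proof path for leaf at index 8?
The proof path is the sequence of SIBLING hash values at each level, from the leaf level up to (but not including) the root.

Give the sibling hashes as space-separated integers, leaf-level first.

Answer: 38 963 906 273

Derivation:
L0 (leaves): [47, 6, 70, 7, 32, 96, 81, 62, 62, 38], target index=8
L1: h(47,6)=(47*31+6)%997=466 [pair 0] h(70,7)=(70*31+7)%997=183 [pair 1] h(32,96)=(32*31+96)%997=91 [pair 2] h(81,62)=(81*31+62)%997=579 [pair 3] h(62,38)=(62*31+38)%997=963 [pair 4] -> [466, 183, 91, 579, 963]
  Sibling for proof at L0: 38
L2: h(466,183)=(466*31+183)%997=671 [pair 0] h(91,579)=(91*31+579)%997=409 [pair 1] h(963,963)=(963*31+963)%997=906 [pair 2] -> [671, 409, 906]
  Sibling for proof at L1: 963
L3: h(671,409)=(671*31+409)%997=273 [pair 0] h(906,906)=(906*31+906)%997=79 [pair 1] -> [273, 79]
  Sibling for proof at L2: 906
L4: h(273,79)=(273*31+79)%997=566 [pair 0] -> [566]
  Sibling for proof at L3: 273
Root: 566
Proof path (sibling hashes from leaf to root): [38, 963, 906, 273]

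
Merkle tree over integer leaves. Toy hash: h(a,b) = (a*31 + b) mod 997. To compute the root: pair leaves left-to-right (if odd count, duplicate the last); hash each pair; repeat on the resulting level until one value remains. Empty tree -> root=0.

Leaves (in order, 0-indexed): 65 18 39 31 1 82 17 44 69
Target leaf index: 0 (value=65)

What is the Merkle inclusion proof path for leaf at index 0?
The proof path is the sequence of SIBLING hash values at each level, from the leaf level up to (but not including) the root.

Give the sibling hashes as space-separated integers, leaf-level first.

Answer: 18 243 86 793

Derivation:
L0 (leaves): [65, 18, 39, 31, 1, 82, 17, 44, 69], target index=0
L1: h(65,18)=(65*31+18)%997=39 [pair 0] h(39,31)=(39*31+31)%997=243 [pair 1] h(1,82)=(1*31+82)%997=113 [pair 2] h(17,44)=(17*31+44)%997=571 [pair 3] h(69,69)=(69*31+69)%997=214 [pair 4] -> [39, 243, 113, 571, 214]
  Sibling for proof at L0: 18
L2: h(39,243)=(39*31+243)%997=455 [pair 0] h(113,571)=(113*31+571)%997=86 [pair 1] h(214,214)=(214*31+214)%997=866 [pair 2] -> [455, 86, 866]
  Sibling for proof at L1: 243
L3: h(455,86)=(455*31+86)%997=233 [pair 0] h(866,866)=(866*31+866)%997=793 [pair 1] -> [233, 793]
  Sibling for proof at L2: 86
L4: h(233,793)=(233*31+793)%997=40 [pair 0] -> [40]
  Sibling for proof at L3: 793
Root: 40
Proof path (sibling hashes from leaf to root): [18, 243, 86, 793]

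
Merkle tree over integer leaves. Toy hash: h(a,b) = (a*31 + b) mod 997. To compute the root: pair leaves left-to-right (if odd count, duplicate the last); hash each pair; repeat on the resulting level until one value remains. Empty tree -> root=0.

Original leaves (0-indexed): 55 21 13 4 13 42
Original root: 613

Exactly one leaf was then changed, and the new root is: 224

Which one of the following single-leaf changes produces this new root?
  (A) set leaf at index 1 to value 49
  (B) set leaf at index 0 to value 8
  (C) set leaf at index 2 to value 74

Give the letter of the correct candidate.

Original leaves: [55, 21, 13, 4, 13, 42]
Target new root: 224
Try each candidate change and compute the resulting root:
Candidate A: set leaf[1] = 49 -> leaves = [55, 49, 13, 4, 13, 42]
  L0: [55, 49, 13, 4, 13, 42]
  L1: h(55,49)=(55*31+49)%997=757 h(13,4)=(13*31+4)%997=407 h(13,42)=(13*31+42)%997=445 -> [757, 407, 445]
  L2: h(757,407)=(757*31+407)%997=943 h(445,445)=(445*31+445)%997=282 -> [943, 282]
  L3: h(943,282)=(943*31+282)%997=602 -> [602]
  root = 602 != target 224
Candidate B: set leaf[0] = 8 -> leaves = [8, 21, 13, 4, 13, 42]
  L0: [8, 21, 13, 4, 13, 42]
  L1: h(8,21)=(8*31+21)%997=269 h(13,4)=(13*31+4)%997=407 h(13,42)=(13*31+42)%997=445 -> [269, 407, 445]
  L2: h(269,407)=(269*31+407)%997=770 h(445,445)=(445*31+445)%997=282 -> [770, 282]
  L3: h(770,282)=(770*31+282)%997=224 -> [224]
  root = 224 == target 224  ** MATCH **
Candidate C: set leaf[2] = 74 -> leaves = [55, 21, 74, 4, 13, 42]
  L0: [55, 21, 74, 4, 13, 42]
  L1: h(55,21)=(55*31+21)%997=729 h(74,4)=(74*31+4)%997=304 h(13,42)=(13*31+42)%997=445 -> [729, 304, 445]
  L2: h(729,304)=(729*31+304)%997=969 h(445,445)=(445*31+445)%997=282 -> [969, 282]
  L3: h(969,282)=(969*31+282)%997=411 -> [411]
  root = 411 != target 224
Candidate B produces the target root.

Answer: B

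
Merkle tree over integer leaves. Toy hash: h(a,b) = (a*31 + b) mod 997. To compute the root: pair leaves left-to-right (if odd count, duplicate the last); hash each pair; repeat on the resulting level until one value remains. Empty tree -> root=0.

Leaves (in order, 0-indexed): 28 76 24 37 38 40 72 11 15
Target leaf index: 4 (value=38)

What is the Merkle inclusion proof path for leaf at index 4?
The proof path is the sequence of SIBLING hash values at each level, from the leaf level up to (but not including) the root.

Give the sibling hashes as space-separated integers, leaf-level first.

L0 (leaves): [28, 76, 24, 37, 38, 40, 72, 11, 15], target index=4
L1: h(28,76)=(28*31+76)%997=944 [pair 0] h(24,37)=(24*31+37)%997=781 [pair 1] h(38,40)=(38*31+40)%997=221 [pair 2] h(72,11)=(72*31+11)%997=249 [pair 3] h(15,15)=(15*31+15)%997=480 [pair 4] -> [944, 781, 221, 249, 480]
  Sibling for proof at L0: 40
L2: h(944,781)=(944*31+781)%997=135 [pair 0] h(221,249)=(221*31+249)%997=121 [pair 1] h(480,480)=(480*31+480)%997=405 [pair 2] -> [135, 121, 405]
  Sibling for proof at L1: 249
L3: h(135,121)=(135*31+121)%997=318 [pair 0] h(405,405)=(405*31+405)%997=996 [pair 1] -> [318, 996]
  Sibling for proof at L2: 135
L4: h(318,996)=(318*31+996)%997=884 [pair 0] -> [884]
  Sibling for proof at L3: 996
Root: 884
Proof path (sibling hashes from leaf to root): [40, 249, 135, 996]

Answer: 40 249 135 996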